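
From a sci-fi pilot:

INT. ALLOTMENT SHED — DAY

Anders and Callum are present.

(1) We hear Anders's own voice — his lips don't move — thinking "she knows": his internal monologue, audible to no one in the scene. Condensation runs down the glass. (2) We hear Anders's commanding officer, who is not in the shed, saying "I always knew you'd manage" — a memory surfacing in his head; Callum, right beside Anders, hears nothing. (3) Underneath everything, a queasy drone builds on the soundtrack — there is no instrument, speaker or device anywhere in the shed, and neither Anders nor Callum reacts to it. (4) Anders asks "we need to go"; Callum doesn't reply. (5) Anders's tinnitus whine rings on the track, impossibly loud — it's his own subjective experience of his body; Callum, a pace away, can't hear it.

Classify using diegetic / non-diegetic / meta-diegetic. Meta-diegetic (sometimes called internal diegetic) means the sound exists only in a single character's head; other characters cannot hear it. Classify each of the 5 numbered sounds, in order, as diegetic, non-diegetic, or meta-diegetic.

(1) is meta-diegetic: it's Anders's unspoken thought, heard only by the audience via his subjectivity.
(2) is meta-diegetic: a remembered line, private to Anders — not present in the room, not audible to Callum.
Sound (3): it has no source in the story world and no character can hear it — it's underscore, so non-diegetic.
(4) on-screen dialogue — Anders speaks and Callum is there to hear → diegetic.
(5) is meta-diegetic: it's Anders's internal bodily sensation rendered as sound; only Anders 'hears' it.

meta-diegetic, meta-diegetic, non-diegetic, diegetic, meta-diegetic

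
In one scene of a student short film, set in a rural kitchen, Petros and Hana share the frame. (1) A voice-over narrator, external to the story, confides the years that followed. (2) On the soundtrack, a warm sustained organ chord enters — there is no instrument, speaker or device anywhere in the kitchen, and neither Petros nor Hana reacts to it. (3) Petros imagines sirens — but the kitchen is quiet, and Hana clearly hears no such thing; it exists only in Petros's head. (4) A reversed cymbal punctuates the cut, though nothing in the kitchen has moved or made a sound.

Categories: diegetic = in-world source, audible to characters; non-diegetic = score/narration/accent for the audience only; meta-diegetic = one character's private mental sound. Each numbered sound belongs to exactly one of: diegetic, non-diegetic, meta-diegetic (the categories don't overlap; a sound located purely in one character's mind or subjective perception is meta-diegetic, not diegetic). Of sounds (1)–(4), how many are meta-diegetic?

1

(1) commentary laid over the scene from outside the fiction → non-diegetic.
(2) nothing in the kitchen produces it and the characters don't hear it — pure soundtrack → non-diegetic.
(3) subjective to Petros: the kitchen is silent and Hana hears nothing → meta-diegetic.
Sound (4): an editorial stinger — it belongs to the cut, not the story world, so non-diegetic.
So 1 of the 4 is meta-diegetic: (3).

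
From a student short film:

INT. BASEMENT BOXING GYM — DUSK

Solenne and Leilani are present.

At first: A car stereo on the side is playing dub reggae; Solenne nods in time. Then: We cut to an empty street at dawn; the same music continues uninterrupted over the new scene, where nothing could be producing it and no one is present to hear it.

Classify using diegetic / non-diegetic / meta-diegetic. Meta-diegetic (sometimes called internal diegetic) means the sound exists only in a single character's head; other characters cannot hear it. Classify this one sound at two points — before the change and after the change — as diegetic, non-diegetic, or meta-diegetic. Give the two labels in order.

Before the change: a car stereo is a real in-scene source and Solenne reacts to it → diegetic.
After the change: there is no longer any in-world source and no one can hear it — it has become underscore → non-diegetic.

diegetic, non-diegetic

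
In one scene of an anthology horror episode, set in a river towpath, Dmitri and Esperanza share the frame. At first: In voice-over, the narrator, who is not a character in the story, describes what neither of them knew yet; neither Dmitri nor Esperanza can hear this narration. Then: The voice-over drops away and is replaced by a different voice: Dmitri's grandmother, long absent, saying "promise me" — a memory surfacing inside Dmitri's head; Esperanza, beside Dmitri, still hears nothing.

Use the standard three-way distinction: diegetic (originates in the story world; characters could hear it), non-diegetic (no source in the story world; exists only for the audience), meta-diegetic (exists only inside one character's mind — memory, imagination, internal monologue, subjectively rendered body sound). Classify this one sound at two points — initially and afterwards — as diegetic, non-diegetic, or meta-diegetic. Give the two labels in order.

non-diegetic, meta-diegetic

Initially: the external narrator addresses only the audience — outside the story world → non-diegetic.
Afterwards: the replacement voice is a memory inside Dmitri's mind specifically → meta-diegetic.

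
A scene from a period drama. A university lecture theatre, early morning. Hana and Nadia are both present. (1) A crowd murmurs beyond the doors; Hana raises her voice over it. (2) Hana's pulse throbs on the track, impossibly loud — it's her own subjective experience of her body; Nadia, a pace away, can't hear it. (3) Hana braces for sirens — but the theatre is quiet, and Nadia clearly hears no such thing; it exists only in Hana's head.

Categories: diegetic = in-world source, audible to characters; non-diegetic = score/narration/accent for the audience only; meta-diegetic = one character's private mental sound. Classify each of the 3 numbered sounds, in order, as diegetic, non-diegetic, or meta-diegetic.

(1) a crowd is part of the location's real environment → diegetic.
(2) point-of-audition from inside Hana's body; not a sound in the room → meta-diegetic.
Sound (3): the sound is imagined by Hana; nothing in the story world is producing it and Nadia can't hear it, so meta-diegetic.

diegetic, meta-diegetic, meta-diegetic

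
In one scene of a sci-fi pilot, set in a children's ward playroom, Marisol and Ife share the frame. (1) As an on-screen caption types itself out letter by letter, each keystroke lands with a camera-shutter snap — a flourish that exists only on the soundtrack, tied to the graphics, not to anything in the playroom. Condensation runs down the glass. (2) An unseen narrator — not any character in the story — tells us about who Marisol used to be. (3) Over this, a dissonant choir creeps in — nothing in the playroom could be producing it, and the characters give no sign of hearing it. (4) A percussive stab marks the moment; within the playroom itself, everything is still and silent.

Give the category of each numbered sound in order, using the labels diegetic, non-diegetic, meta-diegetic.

non-diegetic, non-diegetic, non-diegetic, non-diegetic

(1) it accompanies on-screen graphics, not anything inside the story world → non-diegetic.
Sound (2): the narrator exists outside the story world, addressing only the audience, so non-diegetic.
Sound (3): it has no source in the story world and no character can hear it — it's underscore, so non-diegetic.
(4) an editorial stinger — it belongs to the cut, not the story world → non-diegetic.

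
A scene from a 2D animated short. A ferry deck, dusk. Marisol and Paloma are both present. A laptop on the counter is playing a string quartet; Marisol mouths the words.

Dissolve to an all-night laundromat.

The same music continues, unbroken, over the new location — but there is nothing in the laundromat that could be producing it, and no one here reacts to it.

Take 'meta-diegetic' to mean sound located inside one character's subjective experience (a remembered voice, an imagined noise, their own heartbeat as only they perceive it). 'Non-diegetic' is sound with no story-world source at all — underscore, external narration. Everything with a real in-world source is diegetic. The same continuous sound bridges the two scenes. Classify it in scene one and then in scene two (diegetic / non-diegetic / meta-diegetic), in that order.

Scene one: a laptop is an on-screen source and Marisol reacts to it → diegetic.
Scene two: there is no source in the laundromat and no one hears it — it's now underscore → non-diegetic.

diegetic, non-diegetic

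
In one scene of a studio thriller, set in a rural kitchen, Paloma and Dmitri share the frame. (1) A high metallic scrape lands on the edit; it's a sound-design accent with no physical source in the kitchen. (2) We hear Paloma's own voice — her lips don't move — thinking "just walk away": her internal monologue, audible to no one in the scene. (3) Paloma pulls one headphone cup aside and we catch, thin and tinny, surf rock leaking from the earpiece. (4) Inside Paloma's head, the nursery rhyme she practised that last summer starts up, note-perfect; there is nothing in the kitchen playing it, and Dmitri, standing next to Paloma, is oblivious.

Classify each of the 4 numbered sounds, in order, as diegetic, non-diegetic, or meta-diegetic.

non-diegetic, meta-diegetic, diegetic, meta-diegetic

(1) is non-diegetic: an editorial stinger — it belongs to the cut, not the story world.
(2) Paloma's thought-voice: a private mental sound no other character can hear → meta-diegetic.
(3) is diegetic: the earpiece is a real device on Paloma's head — source music.
Sound (4): the music is a memory playing inside Paloma's mind alone; no real-world source, Dmitri can't hear it, so meta-diegetic.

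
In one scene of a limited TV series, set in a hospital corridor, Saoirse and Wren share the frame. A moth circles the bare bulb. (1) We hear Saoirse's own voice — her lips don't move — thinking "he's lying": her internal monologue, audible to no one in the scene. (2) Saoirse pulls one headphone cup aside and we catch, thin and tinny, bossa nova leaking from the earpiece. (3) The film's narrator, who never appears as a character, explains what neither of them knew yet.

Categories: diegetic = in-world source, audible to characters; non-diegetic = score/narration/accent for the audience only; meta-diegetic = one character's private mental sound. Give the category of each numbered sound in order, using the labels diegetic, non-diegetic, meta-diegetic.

meta-diegetic, diegetic, non-diegetic

(1) is meta-diegetic: Saoirse's thought-voice: a private mental sound no other character can hear.
(2) is diegetic: the earpiece is a real device on Saoirse's head — source music.
(3) the narrator exists outside the story world, addressing only the audience → non-diegetic.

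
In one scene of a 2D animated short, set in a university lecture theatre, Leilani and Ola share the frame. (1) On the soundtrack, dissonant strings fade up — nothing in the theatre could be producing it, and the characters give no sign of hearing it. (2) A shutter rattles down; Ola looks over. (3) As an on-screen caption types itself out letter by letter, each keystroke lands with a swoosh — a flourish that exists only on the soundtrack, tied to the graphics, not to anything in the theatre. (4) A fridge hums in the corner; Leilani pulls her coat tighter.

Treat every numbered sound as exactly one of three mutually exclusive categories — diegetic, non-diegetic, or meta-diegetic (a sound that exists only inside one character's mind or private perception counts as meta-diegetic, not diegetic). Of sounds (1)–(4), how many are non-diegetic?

2

Sound (1): nothing in the theatre produces it and the characters don't hear it — pure soundtrack, so non-diegetic.
(2) an in-world source (a shutter); characters could hear it → diegetic.
Sound (3): it accompanies on-screen graphics, not anything inside the story world, so non-diegetic.
Sound (4): a fridge is part of the location's real environment, so diegetic.
So 2 of the 4 are non-diegetic: (1), (3).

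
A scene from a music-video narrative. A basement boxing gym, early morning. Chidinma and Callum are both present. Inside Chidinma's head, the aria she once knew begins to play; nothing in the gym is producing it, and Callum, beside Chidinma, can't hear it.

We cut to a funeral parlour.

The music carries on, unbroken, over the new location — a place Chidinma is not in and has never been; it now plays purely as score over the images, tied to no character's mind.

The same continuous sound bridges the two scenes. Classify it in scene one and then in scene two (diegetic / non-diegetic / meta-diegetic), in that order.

Scene one: the music exists only inside Chidinma's mind; Callum can't hear it → meta-diegetic.
Scene two: it's detached from Chidinma entirely and plays over unrelated images with no in-world source — conventional underscore → non-diegetic.

meta-diegetic, non-diegetic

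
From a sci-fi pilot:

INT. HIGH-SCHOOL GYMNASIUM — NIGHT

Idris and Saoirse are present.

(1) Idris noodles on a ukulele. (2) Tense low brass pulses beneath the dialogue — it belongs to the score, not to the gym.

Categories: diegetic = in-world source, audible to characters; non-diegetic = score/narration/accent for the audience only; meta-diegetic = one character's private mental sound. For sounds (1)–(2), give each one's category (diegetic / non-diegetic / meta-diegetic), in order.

diegetic, non-diegetic

(1) is diegetic: Idris is producing the music live, in the story world.
(2) score with no on-screen or off-screen source; it exists for the audience alone → non-diegetic.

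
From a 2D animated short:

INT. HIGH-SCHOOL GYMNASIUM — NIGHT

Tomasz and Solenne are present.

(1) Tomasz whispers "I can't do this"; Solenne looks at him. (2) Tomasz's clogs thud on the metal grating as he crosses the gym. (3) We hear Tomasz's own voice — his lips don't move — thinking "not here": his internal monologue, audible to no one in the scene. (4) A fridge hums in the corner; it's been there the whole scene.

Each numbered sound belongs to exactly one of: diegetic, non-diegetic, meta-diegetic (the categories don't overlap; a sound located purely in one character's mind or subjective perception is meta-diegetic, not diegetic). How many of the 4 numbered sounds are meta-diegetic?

(1) on-screen dialogue — Tomasz speaks and Solenne is there to hear → diegetic.
(2) a character's body making contact with the set — an in-world sound → diegetic.
Sound (3): internal monologue — inside Tomasz's mind, not spoken into the scene, so meta-diegetic.
(4) a fridge is part of the location's real environment → diegetic.
Meta-diegetic: (3) — that's 1.

1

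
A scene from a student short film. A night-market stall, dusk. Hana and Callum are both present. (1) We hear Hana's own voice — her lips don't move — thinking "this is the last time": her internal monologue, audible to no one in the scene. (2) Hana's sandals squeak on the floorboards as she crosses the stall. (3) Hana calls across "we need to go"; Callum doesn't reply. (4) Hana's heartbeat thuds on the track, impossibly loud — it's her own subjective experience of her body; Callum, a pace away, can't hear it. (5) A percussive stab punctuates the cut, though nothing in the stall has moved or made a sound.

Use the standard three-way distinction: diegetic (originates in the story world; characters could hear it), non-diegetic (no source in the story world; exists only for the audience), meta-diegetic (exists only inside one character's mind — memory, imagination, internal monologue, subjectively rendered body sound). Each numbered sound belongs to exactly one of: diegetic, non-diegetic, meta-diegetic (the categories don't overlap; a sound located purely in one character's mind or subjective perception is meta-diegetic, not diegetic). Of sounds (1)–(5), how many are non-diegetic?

1

Sound (1): it's Hana's unspoken thought, heard only by the audience via her subjectivity, so meta-diegetic.
(2) it's the physical sound of Hana moving in the space → diegetic.
Sound (3): on-screen dialogue — Hana speaks and Callum is there to hear, so diegetic.
(4) it's Hana's internal bodily sensation rendered as sound; only Hana 'hears' it → meta-diegetic.
Sound (5): nothing in the scene produces it; it's an accent added for the audience, so non-diegetic.
So 1 of the 5 is non-diegetic: (5).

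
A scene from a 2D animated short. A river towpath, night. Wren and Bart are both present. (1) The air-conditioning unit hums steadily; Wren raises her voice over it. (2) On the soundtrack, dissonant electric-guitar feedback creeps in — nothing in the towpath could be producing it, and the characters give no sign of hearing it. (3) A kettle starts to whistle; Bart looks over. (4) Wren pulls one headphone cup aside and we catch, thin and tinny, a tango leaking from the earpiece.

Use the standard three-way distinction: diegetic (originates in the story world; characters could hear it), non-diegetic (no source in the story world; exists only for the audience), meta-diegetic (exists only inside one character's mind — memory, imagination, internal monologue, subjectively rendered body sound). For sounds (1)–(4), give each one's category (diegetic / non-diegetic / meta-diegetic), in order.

diegetic, non-diegetic, diegetic, diegetic

Sound (1): it's the actual ambient sound of the location, so diegetic.
(2) nothing in the towpath produces it and the characters don't hear it — pure soundtrack → non-diegetic.
Sound (3): the sound comes from a kettle physically present in the location, so diegetic.
(4) is diegetic: the headphones are an on-screen source.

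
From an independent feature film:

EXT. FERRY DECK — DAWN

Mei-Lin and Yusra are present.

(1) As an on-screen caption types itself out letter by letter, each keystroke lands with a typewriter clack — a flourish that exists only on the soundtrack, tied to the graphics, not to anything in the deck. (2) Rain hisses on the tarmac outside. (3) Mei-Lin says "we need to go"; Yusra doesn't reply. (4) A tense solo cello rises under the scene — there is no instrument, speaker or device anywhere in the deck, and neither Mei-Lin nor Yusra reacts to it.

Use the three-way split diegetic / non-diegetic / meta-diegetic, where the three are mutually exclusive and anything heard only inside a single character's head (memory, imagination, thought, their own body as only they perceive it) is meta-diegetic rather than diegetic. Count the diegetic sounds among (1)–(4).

2

(1) it accompanies on-screen graphics, not anything inside the story world → non-diegetic.
Sound (2): rain is part of the location's real environment, so diegetic.
Sound (3): spoken by a character present in the story world, so diegetic.
(4) nothing in the deck produces it and the characters don't hear it — pure soundtrack → non-diegetic.
Diegetic: (2), (3) — that's 2.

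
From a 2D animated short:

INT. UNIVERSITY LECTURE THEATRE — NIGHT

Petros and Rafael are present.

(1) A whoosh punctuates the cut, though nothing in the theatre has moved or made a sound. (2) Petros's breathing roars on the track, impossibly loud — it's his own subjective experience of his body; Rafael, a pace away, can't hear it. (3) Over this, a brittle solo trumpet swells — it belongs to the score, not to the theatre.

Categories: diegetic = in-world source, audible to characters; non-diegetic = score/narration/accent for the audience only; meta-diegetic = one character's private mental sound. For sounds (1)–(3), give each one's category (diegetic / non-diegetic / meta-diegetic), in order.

(1) is non-diegetic: nothing in the scene produces it; it's an accent added for the audience.
(2) is meta-diegetic: it's Petros's internal bodily sensation rendered as sound; only Petros 'hears' it.
(3) is non-diegetic: it has no source in the story world and no character can hear it — it's underscore.

non-diegetic, meta-diegetic, non-diegetic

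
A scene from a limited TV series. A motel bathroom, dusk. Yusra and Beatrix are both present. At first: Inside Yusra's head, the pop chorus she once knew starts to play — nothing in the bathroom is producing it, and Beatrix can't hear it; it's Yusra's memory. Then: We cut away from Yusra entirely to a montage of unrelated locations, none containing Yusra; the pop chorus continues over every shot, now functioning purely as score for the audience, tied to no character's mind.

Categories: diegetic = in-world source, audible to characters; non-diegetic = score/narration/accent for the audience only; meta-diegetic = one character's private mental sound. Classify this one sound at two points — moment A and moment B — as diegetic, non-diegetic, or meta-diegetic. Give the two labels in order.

Moment A: the music lives inside Yusra's mind alone; Beatrix can't hear it → meta-diegetic.
Moment B: once it plays over shots Yusra isn't in, detached from any character's subjectivity, it's conventional underscore → non-diegetic.

meta-diegetic, non-diegetic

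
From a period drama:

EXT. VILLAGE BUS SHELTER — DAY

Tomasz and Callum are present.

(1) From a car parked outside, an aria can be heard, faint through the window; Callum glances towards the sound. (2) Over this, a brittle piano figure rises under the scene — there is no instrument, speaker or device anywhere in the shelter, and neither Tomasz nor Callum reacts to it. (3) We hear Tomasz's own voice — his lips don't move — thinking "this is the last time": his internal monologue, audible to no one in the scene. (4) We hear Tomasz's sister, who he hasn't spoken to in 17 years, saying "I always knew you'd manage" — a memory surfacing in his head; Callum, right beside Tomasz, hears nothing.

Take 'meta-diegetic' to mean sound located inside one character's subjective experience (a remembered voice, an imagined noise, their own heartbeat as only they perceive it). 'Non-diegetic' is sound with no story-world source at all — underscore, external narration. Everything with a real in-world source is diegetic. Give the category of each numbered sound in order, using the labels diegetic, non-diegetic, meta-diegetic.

(1) is diegetic: the music has an off-screen but real-world source and a character hears it.
Sound (2): it has no source in the story world and no character can hear it — it's underscore, so non-diegetic.
Sound (3): it's Tomasz's unspoken thought, heard only by the audience via his subjectivity, so meta-diegetic.
(4) is meta-diegetic: a remembered line, private to Tomasz — not present in the room, not audible to Callum.

diegetic, non-diegetic, meta-diegetic, meta-diegetic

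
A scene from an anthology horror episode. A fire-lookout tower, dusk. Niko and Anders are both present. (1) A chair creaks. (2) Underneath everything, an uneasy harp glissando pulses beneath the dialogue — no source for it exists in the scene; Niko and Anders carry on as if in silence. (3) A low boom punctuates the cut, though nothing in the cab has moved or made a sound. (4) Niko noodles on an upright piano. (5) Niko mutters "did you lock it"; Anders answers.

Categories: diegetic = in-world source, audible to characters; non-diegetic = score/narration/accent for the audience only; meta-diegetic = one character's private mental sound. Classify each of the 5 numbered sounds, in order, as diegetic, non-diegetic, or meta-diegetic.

Sound (1): an in-world source (a chair); characters could hear it, so diegetic.
(2) score with no on-screen or off-screen source; it exists for the audience alone → non-diegetic.
Sound (3): an editorial stinger — it belongs to the cut, not the story world, so non-diegetic.
Sound (4): the instrument and the performer are both in the scene, so diegetic.
(5) is diegetic: spoken by a character present in the story world.

diegetic, non-diegetic, non-diegetic, diegetic, diegetic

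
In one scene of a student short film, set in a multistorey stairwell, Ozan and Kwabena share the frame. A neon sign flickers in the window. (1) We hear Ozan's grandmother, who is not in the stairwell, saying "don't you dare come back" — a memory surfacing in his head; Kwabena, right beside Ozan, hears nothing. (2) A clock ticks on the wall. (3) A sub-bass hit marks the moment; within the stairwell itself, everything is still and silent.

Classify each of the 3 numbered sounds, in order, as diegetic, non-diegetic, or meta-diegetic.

(1) it's Ozan's recollection rendered as sound; the other character can't hear it → meta-diegetic.
Sound (2): an in-world source (a clock); characters could hear it, so diegetic.
Sound (3): an editorial stinger — it belongs to the cut, not the story world, so non-diegetic.

meta-diegetic, diegetic, non-diegetic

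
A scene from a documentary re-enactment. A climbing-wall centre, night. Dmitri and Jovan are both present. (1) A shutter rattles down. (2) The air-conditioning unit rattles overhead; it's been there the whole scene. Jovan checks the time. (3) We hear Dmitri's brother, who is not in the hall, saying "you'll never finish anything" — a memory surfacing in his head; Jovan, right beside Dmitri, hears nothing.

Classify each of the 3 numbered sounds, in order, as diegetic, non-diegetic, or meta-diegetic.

diegetic, diegetic, meta-diegetic

Sound (1): a shutter is a real object/event in the scene's world, so diegetic.
(2) ambient/room sound belonging to the story's physical space → diegetic.
(3) a remembered line, private to Dmitri — not present in the room, not audible to Jovan → meta-diegetic.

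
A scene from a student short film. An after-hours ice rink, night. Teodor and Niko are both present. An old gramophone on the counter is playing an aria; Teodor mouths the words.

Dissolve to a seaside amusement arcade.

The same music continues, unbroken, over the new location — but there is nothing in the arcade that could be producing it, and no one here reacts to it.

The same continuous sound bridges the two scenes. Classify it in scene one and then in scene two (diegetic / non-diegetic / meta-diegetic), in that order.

diegetic, non-diegetic

Scene one: an old gramophone is an on-screen source and Teodor reacts to it → diegetic.
Scene two: there is no source in the arcade and no one hears it — it's now underscore → non-diegetic.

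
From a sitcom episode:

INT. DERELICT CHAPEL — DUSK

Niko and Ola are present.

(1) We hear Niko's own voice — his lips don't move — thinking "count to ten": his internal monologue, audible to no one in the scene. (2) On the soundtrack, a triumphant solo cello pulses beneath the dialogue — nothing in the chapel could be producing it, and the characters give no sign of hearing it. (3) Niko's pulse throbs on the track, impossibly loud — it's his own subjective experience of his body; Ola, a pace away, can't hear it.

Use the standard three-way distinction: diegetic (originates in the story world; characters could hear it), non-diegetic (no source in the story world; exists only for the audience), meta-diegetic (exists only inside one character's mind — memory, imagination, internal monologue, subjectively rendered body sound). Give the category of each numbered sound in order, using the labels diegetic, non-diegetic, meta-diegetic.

Sound (1): Niko's thought-voice: a private mental sound no other character can hear, so meta-diegetic.
(2) it has no source in the story world and no character can hear it — it's underscore → non-diegetic.
(3) a subjective body sound — Niko's private perception, inaudible to Ola → meta-diegetic.

meta-diegetic, non-diegetic, meta-diegetic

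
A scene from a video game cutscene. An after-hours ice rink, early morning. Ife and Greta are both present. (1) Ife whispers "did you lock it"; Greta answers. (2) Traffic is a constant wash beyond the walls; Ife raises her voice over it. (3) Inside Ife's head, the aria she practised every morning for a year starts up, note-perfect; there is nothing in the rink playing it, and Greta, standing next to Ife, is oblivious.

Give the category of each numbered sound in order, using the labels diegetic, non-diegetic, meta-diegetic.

diegetic, diegetic, meta-diegetic

(1) is diegetic: Ife is a character speaking aloud in the scene.
(2) is diegetic: traffic is part of the location's real environment.
Sound (3): remembered music, private to Ife — Greta is oblivious because it isn't in the room, so meta-diegetic.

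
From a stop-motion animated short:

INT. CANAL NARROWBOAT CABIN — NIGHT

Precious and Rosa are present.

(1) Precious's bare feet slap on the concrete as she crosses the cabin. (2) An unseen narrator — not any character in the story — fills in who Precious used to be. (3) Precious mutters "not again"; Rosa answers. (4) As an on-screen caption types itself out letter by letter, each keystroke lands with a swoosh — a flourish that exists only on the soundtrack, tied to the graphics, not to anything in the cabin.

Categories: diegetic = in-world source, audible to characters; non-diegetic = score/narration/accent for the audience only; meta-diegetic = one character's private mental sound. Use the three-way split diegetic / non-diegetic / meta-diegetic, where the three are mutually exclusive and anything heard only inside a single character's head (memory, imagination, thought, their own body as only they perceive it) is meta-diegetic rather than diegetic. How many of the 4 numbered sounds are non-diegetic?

2

Sound (1): a character's body making contact with the set — an in-world sound, so diegetic.
Sound (2): external voice-over — not a character, not heard by anyone in the scene, so non-diegetic.
(3) is diegetic: on-screen dialogue — Precious speaks and Rosa is there to hear.
Sound (4): the caption isn't part of the story world, so neither is the sound tied to it, so non-diegetic.
So 2 of the 4 are non-diegetic: (2), (4).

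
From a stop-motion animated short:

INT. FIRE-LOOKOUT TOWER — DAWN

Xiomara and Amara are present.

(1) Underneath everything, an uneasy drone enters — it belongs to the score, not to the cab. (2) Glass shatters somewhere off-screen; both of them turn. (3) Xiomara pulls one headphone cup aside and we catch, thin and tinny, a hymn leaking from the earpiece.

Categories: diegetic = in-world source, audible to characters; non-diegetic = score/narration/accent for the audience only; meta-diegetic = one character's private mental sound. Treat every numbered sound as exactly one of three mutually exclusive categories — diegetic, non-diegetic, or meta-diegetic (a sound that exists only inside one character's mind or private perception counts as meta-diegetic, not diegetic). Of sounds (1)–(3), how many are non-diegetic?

1

Sound (1): score with no on-screen or off-screen source; it exists for the audience alone, so non-diegetic.
(2) is diegetic: glass is a real object/event in the scene's world.
(3) the earpiece is a real device on Xiomara's head — source music → diegetic.
Non-diegetic: (1) — that's 1.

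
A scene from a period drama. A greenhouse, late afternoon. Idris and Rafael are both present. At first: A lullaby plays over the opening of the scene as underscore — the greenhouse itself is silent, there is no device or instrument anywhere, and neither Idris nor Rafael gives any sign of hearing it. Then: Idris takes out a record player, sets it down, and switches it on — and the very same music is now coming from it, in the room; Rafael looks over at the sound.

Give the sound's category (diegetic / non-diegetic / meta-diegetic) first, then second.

non-diegetic, diegetic

First: no in-world source exists and no character can hear it — underscore → non-diegetic.
Second: a record player is now a real source in the story world and the characters hear it → diegetic.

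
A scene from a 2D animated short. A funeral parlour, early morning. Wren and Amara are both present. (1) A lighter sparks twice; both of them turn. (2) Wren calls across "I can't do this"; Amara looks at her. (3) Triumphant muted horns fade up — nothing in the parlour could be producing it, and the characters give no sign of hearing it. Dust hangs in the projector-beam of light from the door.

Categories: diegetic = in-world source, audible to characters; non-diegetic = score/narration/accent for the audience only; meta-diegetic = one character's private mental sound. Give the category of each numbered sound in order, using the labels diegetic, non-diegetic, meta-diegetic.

(1) the sound comes from a lighter physically present in the location → diegetic.
Sound (2): Wren is a character speaking aloud in the scene, so diegetic.
(3) it has no source in the story world and no character can hear it — it's underscore → non-diegetic.

diegetic, diegetic, non-diegetic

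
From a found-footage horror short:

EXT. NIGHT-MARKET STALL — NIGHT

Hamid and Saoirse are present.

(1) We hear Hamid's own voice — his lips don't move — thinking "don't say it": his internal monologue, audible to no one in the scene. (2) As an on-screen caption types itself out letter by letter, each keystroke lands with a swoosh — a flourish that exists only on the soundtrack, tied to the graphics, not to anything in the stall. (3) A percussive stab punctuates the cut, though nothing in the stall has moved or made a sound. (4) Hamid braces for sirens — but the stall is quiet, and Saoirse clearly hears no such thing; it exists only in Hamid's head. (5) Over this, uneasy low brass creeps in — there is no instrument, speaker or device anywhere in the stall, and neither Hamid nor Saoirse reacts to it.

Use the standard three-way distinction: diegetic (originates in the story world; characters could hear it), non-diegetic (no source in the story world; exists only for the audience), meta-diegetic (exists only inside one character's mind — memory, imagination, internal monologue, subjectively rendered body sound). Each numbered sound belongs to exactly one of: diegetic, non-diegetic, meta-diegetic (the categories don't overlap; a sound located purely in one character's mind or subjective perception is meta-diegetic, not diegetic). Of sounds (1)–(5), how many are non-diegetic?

(1) is meta-diegetic: internal monologue — inside Hamid's mind, not spoken into the scene.
(2) is non-diegetic: the caption isn't part of the story world, so neither is the sound tied to it.
(3) is non-diegetic: nothing in the scene produces it; it's an accent added for the audience.
(4) is meta-diegetic: the sound is imagined by Hamid; nothing in the story world is producing it and Saoirse can't hear it.
(5) nothing in the stall produces it and the characters don't hear it — pure soundtrack → non-diegetic.
So 3 of the 5 are non-diegetic: (2), (3), (5).

3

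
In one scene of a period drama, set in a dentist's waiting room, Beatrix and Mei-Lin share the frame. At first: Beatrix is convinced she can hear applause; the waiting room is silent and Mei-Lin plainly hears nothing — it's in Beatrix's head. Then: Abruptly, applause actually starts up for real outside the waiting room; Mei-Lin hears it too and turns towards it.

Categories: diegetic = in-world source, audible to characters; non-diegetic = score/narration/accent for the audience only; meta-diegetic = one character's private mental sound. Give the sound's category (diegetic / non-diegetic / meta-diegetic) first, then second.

meta-diegetic, diegetic

First: only Beatrix 'hears' it — imagined, in her mind → meta-diegetic.
Second: now there's a real external source and Mei-Lin hears it too — in the story world → diegetic.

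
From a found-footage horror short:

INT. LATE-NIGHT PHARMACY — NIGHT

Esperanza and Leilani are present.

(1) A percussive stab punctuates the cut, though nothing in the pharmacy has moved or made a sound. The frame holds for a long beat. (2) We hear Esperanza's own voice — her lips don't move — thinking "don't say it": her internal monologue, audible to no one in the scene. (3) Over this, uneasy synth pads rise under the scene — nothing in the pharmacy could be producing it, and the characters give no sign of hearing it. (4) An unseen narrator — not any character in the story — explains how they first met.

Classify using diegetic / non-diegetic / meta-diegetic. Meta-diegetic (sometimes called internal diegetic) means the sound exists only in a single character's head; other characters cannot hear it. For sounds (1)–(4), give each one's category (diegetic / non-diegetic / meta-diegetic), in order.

(1) is non-diegetic: nothing in the scene produces it; it's an accent added for the audience.
Sound (2): it's Esperanza's unspoken thought, heard only by the audience via her subjectivity, so meta-diegetic.
Sound (3): it has no source in the story world and no character can hear it — it's underscore, so non-diegetic.
(4) is non-diegetic: commentary laid over the scene from outside the fiction.

non-diegetic, meta-diegetic, non-diegetic, non-diegetic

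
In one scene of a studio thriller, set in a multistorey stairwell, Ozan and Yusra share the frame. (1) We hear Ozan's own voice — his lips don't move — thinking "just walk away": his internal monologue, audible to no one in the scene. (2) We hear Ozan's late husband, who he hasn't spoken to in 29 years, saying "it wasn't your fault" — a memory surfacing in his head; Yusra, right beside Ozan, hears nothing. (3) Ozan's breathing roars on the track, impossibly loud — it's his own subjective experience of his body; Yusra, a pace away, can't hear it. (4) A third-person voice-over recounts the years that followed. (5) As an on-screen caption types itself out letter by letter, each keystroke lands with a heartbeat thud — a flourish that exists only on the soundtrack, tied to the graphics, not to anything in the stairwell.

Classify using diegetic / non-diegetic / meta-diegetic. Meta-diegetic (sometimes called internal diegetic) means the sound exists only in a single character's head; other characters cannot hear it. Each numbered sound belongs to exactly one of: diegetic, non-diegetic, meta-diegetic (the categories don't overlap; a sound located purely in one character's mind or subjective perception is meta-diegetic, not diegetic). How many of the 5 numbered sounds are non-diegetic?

2

Sound (1): it's Ozan's unspoken thought, heard only by the audience via his subjectivity, so meta-diegetic.
(2) the voice is a memory playing only inside Ozan's mind; Yusra can't hear it → meta-diegetic.
(3) point-of-audition from inside Ozan's body; not a sound in the room → meta-diegetic.
Sound (4): the narrator exists outside the story world, addressing only the audience, so non-diegetic.
(5) the caption isn't part of the story world, so neither is the sound tied to it → non-diegetic.
Non-diegetic: (4), (5) — that's 2.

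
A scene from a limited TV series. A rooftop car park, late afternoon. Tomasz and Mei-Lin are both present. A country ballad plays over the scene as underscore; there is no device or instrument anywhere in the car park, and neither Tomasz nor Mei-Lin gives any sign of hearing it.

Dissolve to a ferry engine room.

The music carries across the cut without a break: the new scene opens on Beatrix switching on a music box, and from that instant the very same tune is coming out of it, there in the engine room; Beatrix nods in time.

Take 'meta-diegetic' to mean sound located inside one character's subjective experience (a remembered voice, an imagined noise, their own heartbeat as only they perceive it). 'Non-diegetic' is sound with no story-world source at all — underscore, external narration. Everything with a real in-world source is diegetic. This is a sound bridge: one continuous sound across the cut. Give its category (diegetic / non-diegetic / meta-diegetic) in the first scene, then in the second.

non-diegetic, diegetic

Scene one: there's no in-world source anywhere and no character hears it — underscore for the audience only → non-diegetic.
Scene two: once Beatrix turns on a music box, the music has a real source in the story world and Beatrix reacts to it → diegetic.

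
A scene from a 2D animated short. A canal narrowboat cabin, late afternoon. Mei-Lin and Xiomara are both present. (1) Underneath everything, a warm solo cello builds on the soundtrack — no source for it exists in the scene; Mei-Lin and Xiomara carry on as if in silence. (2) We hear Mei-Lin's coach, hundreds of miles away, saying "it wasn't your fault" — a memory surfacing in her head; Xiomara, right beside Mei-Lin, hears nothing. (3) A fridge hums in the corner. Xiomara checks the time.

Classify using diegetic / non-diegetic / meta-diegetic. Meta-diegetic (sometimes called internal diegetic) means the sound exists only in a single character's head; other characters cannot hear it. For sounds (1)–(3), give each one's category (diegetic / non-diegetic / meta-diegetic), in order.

non-diegetic, meta-diegetic, diegetic

Sound (1): score with no on-screen or off-screen source; it exists for the audience alone, so non-diegetic.
Sound (2): the voice is a memory playing only inside Mei-Lin's mind; Xiomara can't hear it, so meta-diegetic.
(3) ambient/room sound belonging to the story's physical space → diegetic.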